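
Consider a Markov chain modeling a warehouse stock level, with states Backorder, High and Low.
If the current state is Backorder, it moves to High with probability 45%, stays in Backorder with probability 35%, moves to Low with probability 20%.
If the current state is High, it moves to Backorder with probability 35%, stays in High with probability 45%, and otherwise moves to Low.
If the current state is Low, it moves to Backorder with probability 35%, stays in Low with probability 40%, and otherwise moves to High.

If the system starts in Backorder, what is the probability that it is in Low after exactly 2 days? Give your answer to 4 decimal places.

0.2400

Sum over the intermediate state after 1 day:
P = P(Backorder→Backorder)·P(Backorder→Low) + P(Backorder→High)·P(High→Low) + P(Backorder→Low)·P(Low→Low)
  = 0.35×0.2 + 0.45×0.2 + 0.2×0.4
  = 0.0700 + 0.0900 + 0.0800 = 0.2400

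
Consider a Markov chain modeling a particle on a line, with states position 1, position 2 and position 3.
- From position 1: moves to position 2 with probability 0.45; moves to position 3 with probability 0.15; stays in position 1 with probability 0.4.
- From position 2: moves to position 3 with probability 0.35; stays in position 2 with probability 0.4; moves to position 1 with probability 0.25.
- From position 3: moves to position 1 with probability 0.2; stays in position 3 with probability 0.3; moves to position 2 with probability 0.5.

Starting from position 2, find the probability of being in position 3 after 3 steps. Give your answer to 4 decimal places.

0.2819

Propagate the distribution vector 3 steps from position 2.
After 0 steps: (0.0000, 1.0000, 0.0000)
After 1 step: (0.2500, 0.4000, 0.3500)
After 2 steps: (0.2700, 0.4475, 0.2825)
After 3 steps: (0.2764, 0.4418, 0.2819)
P(in position 3 after 3 steps) = 0.2819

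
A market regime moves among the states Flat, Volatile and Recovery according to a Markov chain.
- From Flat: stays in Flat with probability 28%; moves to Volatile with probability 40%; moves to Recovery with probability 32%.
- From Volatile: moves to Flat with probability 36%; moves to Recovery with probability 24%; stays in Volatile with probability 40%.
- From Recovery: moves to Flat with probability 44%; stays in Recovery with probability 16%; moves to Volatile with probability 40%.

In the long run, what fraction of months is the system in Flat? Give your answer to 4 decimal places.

Let the stationary distribution be π with π = πP and π_1 + π_2 + π_3 = 1.
π_1 = 0.28·π_1 + 0.36·π_2 + 0.44·π_3
π_2 = 0.4·π_1 + 0.4·π_2 + 0.4·π_3
Solving with the normalization constraint gives π = (0.3517, 0.4000, 0.2483).
So the stationary probability of Flat is 0.3517.

0.3517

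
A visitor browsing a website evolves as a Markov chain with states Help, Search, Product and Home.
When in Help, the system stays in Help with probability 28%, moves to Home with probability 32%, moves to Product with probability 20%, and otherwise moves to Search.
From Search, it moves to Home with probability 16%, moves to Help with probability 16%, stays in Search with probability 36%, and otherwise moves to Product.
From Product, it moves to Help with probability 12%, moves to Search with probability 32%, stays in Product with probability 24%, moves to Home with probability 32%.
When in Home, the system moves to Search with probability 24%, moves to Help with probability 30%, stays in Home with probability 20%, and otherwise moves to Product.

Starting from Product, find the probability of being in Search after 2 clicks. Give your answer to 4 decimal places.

0.2928

Propagate the distribution vector 2 clicks from Product.
After 0 clicks: (0.0000, 0.0000, 1.0000, 0.0000)
After 1 click: (0.1200, 0.3200, 0.2400, 0.3200)
After 2 clicks: (0.2096, 0.2928, 0.2672, 0.2304)
P(in Search after 2 clicks) = 0.2928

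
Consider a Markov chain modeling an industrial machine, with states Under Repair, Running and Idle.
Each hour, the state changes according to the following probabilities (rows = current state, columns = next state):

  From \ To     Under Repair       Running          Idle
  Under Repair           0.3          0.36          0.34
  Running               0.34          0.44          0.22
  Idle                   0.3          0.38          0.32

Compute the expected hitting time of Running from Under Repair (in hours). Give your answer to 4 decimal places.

Let t(s) be the expected number of hours to first reach Running from state s, with t(Running) = 0. Conditioning on the first hour:
t(Under Repair) = 1 + 0.3·t(Under Repair) + 0.34·t(Idle)
t(Idle) = 1 + 0.3·t(Under Repair) + 0.32·t(Idle)
Solving: t(Under Repair) = 2.7273, t(Idle) = 2.6738.
Expected hours from Under Repair to Running: 2.7273.

2.7273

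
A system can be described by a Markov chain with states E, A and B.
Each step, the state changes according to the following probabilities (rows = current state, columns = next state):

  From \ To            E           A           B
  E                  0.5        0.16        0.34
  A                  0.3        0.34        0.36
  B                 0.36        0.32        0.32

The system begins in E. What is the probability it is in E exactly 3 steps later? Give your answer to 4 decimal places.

0.4043

Propagate the distribution vector 3 steps from E.
After 0 steps: (1.0000, 0.0000, 0.0000)
After 1 step: (0.5000, 0.1600, 0.3400)
After 2 steps: (0.4204, 0.2432, 0.3364)
After 3 steps: (0.4043, 0.2576, 0.3381)
P(in E after 3 steps) = 0.4043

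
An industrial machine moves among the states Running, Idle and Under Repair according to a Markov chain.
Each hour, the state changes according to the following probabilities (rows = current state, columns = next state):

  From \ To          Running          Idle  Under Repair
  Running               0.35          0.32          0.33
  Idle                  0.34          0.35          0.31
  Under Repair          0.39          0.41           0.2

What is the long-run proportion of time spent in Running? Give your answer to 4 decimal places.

Let the stationary distribution be π with π = πP and π_1 + π_2 + π_3 = 1.
π_1 = 0.35·π_1 + 0.34·π_2 + 0.39·π_3
π_2 = 0.32·π_1 + 0.35·π_2 + 0.41·π_3
Solving with the normalization constraint gives π = (0.3579, 0.3564, 0.2857).
So the stationary probability of Running is 0.3579.

0.3579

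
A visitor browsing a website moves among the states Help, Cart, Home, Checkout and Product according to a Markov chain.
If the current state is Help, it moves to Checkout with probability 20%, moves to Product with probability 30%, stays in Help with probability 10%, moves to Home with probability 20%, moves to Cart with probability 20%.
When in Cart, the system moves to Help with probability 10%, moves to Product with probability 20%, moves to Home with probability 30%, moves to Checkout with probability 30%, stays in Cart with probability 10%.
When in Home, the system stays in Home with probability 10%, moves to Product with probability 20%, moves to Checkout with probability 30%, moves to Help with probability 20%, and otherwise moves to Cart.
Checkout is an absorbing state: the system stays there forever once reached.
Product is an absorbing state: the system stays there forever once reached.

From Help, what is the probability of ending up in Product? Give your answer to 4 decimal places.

Let h(s) be the probability of absorption at Product starting from transient state s. Then h(Product) = 1 and h(Checkout) = 0. By first-step analysis:
h(Help) = 0.1·h(Help) + 0.2·h(Cart) + 0.2·h(Home) + 0.2·0 + 0.3·1
h(Cart) = 0.1·h(Help) + 0.1·h(Cart) + 0.3·h(Home) + 0.3·0 + 0.2·1
h(Home) = 0.2·h(Help) + 0.2·h(Cart) + 0.1·h(Home) + 0.3·0 + 0.2·1
Solving: h(Help) = 0.5240, h(Cart) = 0.4248, h(Home) = 0.4331.
Starting from Help, the probability is 0.5240.

0.5240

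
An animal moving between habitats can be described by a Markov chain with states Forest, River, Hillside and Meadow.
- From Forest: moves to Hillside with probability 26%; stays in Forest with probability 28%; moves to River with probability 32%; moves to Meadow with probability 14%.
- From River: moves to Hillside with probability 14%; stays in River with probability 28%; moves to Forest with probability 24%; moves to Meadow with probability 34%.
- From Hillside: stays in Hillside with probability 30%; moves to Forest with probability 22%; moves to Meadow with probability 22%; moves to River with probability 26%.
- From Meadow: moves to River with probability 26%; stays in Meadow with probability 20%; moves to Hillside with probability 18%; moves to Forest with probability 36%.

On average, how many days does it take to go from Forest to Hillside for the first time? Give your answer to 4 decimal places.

4.8170

Let t(s) be the expected number of days to first reach Hillside from state s, with t(Hillside) = 0. Conditioning on the first day:
t(Forest) = 1 + 0.28·t(Forest) + 0.32·t(River) + 0.14·t(Meadow)
t(River) = 1 + 0.24·t(Forest) + 0.28·t(River) + 0.34·t(Meadow)
t(Meadow) = 1 + 0.36·t(Forest) + 0.26·t(River) + 0.2·t(Meadow)
Solving: t(Forest) = 4.8170, t(River) = 5.4439, t(Meadow) = 5.1869.
Expected days from Forest to Hillside: 4.8170.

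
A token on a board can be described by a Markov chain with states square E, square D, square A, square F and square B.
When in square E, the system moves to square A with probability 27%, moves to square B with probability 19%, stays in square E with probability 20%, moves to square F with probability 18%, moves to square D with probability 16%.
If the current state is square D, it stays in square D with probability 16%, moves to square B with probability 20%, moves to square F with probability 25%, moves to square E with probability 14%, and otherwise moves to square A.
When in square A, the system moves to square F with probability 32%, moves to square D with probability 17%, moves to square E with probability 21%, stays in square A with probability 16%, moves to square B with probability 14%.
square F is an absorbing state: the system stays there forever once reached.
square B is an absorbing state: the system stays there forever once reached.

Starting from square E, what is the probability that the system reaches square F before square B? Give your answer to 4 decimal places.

Let h(s) be the probability of absorption at square F starting from transient state s. Then h(square F) = 1 and h(square B) = 0. By first-step analysis:
h(square E) = 0.2·h(square E) + 0.16·h(square D) + 0.27·h(square A) + 0.18·1 + 0.19·0
h(square D) = 0.14·h(square E) + 0.16·h(square D) + 0.25·h(square A) + 0.25·1 + 0.2·0
h(square A) = 0.21·h(square E) + 0.17·h(square D) + 0.16·h(square A) + 0.32·1 + 0.14·0
Solving: h(square E) = 0.5561, h(square D) = 0.5800, h(square A) = 0.6374.
Starting from square E, the probability is 0.5561.

0.5561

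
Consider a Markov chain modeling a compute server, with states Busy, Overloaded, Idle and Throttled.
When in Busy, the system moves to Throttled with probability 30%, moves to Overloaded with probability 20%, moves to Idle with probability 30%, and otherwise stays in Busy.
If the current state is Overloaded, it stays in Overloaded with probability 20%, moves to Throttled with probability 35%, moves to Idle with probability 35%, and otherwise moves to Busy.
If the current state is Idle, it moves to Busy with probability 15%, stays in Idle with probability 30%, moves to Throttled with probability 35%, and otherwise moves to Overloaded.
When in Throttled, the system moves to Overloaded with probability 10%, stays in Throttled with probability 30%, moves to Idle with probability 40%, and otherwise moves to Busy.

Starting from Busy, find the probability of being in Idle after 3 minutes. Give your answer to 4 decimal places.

0.3410

Propagate the distribution vector 3 minutes from Busy.
After 0 minutes: (1.0000, 0.0000, 0.0000, 0.0000)
After 1 minute: (0.2000, 0.2000, 0.3000, 0.3000)
After 2 minutes: (0.1650, 0.1700, 0.3400, 0.3250)
After 3 minutes: (0.1660, 0.1675, 0.3410, 0.3255)
P(in Idle after 3 minutes) = 0.3410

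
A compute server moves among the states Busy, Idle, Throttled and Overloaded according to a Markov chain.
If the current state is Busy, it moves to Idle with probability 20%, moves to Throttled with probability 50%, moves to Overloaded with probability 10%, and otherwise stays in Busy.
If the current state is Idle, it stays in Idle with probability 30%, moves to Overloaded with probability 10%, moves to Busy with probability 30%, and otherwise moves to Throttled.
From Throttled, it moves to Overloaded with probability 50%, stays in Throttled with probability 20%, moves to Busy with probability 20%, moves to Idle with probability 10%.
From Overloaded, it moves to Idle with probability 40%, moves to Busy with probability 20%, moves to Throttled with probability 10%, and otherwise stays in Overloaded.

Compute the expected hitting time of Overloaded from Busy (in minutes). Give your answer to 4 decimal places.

4.1219

Let t(s) be the expected number of minutes to first reach Overloaded from state s, with t(Overloaded) = 0. Conditioning on the first minute:
t(Busy) = 1 + 0.2·t(Busy) + 0.2·t(Idle) + 0.5·t(Throttled)
t(Idle) = 1 + 0.3·t(Busy) + 0.3·t(Idle) + 0.3·t(Throttled)
t(Throttled) = 1 + 0.2·t(Busy) + 0.1·t(Idle) + 0.2·t(Throttled)
Solving: t(Busy) = 4.1219, t(Idle) = 4.4086, t(Throttled) = 2.8315.
Expected minutes from Busy to Overloaded: 4.1219.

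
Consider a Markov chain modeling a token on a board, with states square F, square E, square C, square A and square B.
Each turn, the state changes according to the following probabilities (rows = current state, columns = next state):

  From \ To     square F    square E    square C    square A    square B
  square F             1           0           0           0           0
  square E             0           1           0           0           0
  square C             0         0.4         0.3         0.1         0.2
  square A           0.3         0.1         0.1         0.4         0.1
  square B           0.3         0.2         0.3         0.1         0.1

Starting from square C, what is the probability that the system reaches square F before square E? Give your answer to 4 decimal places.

0.2243

Let h(s) be the probability of absorption at square F starting from transient state s. Then h(square F) = 1 and h(square E) = 0. By first-step analysis:
h(square C) = 0.4·0 + 0.3·h(square C) + 0.1·h(square A) + 0.2·h(square B)
h(square A) = 0.3·1 + 0.1·0 + 0.1·h(square C) + 0.4·h(square A) + 0.1·h(square B)
h(square B) = 0.3·1 + 0.2·0 + 0.3·h(square C) + 0.1·h(square A) + 0.1·h(square B)
Solving: h(square C) = 0.2243, h(square A) = 0.6168, h(square B) = 0.4766.
Starting from square C, the probability is 0.2243.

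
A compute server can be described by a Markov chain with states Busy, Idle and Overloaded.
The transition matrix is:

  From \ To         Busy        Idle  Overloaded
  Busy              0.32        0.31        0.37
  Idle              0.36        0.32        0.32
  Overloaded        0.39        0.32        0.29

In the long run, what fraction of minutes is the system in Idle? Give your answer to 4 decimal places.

0.3164

Let the stationary distribution be π with π = πP and π_1 + π_2 + π_3 = 1.
π_1 = 0.32·π_1 + 0.36·π_2 + 0.39·π_3
π_2 = 0.31·π_1 + 0.32·π_2 + 0.32·π_3
Solving with the normalization constraint gives π = (0.3556, 0.3164, 0.3279).
So the stationary probability of Idle is 0.3164.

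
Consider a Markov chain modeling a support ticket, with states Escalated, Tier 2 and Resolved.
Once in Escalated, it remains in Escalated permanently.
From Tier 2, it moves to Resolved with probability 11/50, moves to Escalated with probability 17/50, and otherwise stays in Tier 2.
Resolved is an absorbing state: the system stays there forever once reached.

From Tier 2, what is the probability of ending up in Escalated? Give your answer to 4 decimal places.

0.6071

Let h(s) be the probability of absorption at Escalated starting from transient state s. Then h(Escalated) = 1 and h(Resolved) = 0. By first-step analysis:
h(Tier 2) = 0.34·1 + 0.44·h(Tier 2) + 0.22·0
Solving: h(Tier 2) = 0.6071.
Starting from Tier 2, the probability is 0.6071.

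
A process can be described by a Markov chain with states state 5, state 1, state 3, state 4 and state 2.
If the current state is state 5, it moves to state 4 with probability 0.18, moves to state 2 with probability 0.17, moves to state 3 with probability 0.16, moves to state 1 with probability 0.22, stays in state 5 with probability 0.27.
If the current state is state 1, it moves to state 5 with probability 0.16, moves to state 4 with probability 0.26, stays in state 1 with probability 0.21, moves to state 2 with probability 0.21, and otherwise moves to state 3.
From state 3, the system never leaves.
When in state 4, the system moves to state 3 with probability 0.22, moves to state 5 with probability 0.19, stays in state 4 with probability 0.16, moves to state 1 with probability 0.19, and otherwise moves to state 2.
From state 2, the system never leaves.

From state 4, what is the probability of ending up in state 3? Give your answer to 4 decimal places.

0.4712

Let h(s) be the probability of absorption at state 3 starting from transient state s. Then h(state 3) = 1 and h(state 2) = 0. By first-step analysis:
h(state 5) = 0.27·h(state 5) + 0.22·h(state 1) + 0.16·1 + 0.18·h(state 4) + 0.17·0
h(state 1) = 0.16·h(state 5) + 0.21·h(state 1) + 0.16·1 + 0.26·h(state 4) + 0.21·0
h(state 4) = 0.19·h(state 5) + 0.19·h(state 1) + 0.22·1 + 0.16·h(state 4) + 0.24·0
Solving: h(state 5) = 0.4719, h(state 1) = 0.4532, h(state 4) = 0.4712.
Starting from state 4, the probability is 0.4712.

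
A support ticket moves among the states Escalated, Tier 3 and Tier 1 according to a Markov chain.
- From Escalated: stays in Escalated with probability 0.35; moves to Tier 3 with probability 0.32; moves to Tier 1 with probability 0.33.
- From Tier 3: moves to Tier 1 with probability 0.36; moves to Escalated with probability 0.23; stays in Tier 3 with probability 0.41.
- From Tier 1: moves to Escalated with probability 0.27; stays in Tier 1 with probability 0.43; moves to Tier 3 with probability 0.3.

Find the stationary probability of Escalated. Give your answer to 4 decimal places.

Let the stationary distribution be π with π = πP and π_1 + π_2 + π_3 = 1.
π_1 = 0.35·π_1 + 0.23·π_2 + 0.27·π_3
π_2 = 0.32·π_1 + 0.41·π_2 + 0.3·π_3
Solving with the normalization constraint gives π = (0.2786, 0.3433, 0.3781).
So the stationary probability of Escalated is 0.2786.

0.2786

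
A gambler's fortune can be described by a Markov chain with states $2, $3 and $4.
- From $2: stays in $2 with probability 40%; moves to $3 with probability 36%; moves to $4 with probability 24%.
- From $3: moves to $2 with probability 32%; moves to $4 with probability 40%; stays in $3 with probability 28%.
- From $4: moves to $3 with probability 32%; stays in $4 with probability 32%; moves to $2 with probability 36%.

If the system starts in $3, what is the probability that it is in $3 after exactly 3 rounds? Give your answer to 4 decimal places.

0.3216

Propagate the distribution vector 3 rounds from $3.
After 0 rounds: (0.0000, 1.0000, 0.0000)
After 1 round: (0.3200, 0.2800, 0.4000)
After 2 rounds: (0.3616, 0.3216, 0.3168)
After 3 rounds: (0.3616, 0.3216, 0.3168)
P(in $3 after 3 rounds) = 0.3216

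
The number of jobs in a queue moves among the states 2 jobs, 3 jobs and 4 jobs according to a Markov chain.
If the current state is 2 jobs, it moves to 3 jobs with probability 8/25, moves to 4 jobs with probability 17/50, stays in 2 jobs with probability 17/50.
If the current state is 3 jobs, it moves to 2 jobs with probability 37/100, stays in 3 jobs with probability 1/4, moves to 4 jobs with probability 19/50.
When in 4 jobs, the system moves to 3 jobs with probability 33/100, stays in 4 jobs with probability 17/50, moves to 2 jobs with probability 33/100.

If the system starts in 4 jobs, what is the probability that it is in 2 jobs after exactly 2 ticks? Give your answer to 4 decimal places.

0.3465

Sum over the intermediate state after 1 tick:
P = P(4 jobs→2 jobs)·P(2 jobs→2 jobs) + P(4 jobs→3 jobs)·P(3 jobs→2 jobs) + P(4 jobs→4 jobs)·P(4 jobs→2 jobs)
  = 0.33×0.34 + 0.33×0.37 + 0.34×0.33
  = 0.1122 + 0.1221 + 0.1122 = 0.3465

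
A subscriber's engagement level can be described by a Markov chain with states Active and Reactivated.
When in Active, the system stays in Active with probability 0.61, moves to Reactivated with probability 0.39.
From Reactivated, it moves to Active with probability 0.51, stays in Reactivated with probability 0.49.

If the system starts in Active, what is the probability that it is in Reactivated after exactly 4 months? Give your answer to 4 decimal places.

0.4333

Propagate the distribution vector 4 months from Active.
After 0 months: (1.0000, 0.0000)
After 1 month: (0.6100, 0.3900)
After 2 months: (0.5710, 0.4290)
After 3 months: (0.5671, 0.4329)
After 4 months: (0.5667, 0.4333)
P(in Reactivated after 4 months) = 0.4333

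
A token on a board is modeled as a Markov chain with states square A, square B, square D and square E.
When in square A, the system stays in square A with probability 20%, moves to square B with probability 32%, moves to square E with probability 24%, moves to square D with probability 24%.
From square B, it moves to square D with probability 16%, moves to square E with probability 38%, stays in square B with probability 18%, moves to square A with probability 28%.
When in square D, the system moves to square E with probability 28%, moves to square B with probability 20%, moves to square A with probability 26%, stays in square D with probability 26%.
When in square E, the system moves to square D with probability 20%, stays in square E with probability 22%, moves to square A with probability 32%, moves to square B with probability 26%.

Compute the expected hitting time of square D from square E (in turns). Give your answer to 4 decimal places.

4.9796

Let t(s) be the expected number of turns to first reach square D from state s, with t(square D) = 0. Conditioning on the first turn:
t(square A) = 1 + 0.2·t(square A) + 0.32·t(square B) + 0.24·t(square E)
t(square B) = 1 + 0.28·t(square A) + 0.18·t(square B) + 0.38·t(square E)
t(square E) = 1 + 0.32·t(square A) + 0.26·t(square B) + 0.22·t(square E)
Solving: t(square A) = 4.8120, t(square B) = 5.1703, t(square E) = 4.9796.
Expected turns from square E to square D: 4.9796.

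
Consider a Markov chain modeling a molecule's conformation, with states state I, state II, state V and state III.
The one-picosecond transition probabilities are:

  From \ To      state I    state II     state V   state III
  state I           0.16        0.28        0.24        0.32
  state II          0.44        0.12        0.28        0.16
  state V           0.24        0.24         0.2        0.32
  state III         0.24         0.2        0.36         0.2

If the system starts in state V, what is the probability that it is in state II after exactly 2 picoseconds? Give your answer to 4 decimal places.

Propagate the distribution vector 2 picoseconds from state V.
After 0 picoseconds: (0.0000, 0.0000, 1.0000, 0.0000)
After 1 picosecond: (0.2400, 0.2400, 0.2000, 0.3200)
After 2 picoseconds: (0.2688, 0.2080, 0.2800, 0.2432)
P(in state II after 2 picoseconds) = 0.2080

0.2080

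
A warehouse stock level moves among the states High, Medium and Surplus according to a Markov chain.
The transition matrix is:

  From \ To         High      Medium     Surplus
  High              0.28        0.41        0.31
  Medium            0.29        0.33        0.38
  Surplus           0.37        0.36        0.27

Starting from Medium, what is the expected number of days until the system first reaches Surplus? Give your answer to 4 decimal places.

Let t(s) be the expected number of days to first reach Surplus from state s, with t(Surplus) = 0. Conditioning on the first day:
t(High) = 1 + 0.28·t(High) + 0.41·t(Medium)
t(Medium) = 1 + 0.29·t(High) + 0.33·t(Medium)
Solving: t(High) = 2.9711, t(Medium) = 2.7785.
Expected days from Medium to Surplus: 2.7785.

2.7785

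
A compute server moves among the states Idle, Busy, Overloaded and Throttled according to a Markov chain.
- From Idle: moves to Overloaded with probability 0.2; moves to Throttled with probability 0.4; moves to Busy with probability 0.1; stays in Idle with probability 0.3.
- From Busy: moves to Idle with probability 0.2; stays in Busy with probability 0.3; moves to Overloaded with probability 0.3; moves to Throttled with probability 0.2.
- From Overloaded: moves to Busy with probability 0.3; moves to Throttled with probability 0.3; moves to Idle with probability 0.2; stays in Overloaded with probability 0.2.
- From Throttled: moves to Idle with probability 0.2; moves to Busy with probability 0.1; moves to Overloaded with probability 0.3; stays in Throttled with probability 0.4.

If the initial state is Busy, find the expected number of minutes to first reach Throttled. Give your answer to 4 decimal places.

Let t(s) be the expected number of minutes to first reach Throttled from state s, with t(Throttled) = 0. Conditioning on the first minute:
t(Idle) = 1 + 0.3·t(Idle) + 0.1·t(Busy) + 0.2·t(Overloaded)
t(Busy) = 1 + 0.2·t(Idle) + 0.3·t(Busy) + 0.3·t(Overloaded)
t(Overloaded) = 1 + 0.2·t(Idle) + 0.3·t(Busy) + 0.2·t(Overloaded)
Solving: t(Idle) = 2.9213, t(Busy) = 3.7079, t(Overloaded) = 3.3708.
Expected minutes from Busy to Throttled: 3.7079.

3.7079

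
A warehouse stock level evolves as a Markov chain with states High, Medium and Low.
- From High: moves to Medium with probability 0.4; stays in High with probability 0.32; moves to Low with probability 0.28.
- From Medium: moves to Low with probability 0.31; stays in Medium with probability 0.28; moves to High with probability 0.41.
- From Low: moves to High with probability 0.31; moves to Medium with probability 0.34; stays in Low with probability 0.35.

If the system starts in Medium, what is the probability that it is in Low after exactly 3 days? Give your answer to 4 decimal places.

0.3121

Propagate the distribution vector 3 days from Medium.
After 0 days: (0.0000, 1.0000, 0.0000)
After 1 day: (0.4100, 0.2800, 0.3100)
After 2 days: (0.3421, 0.3478, 0.3101)
After 3 days: (0.3482, 0.3397, 0.3121)
P(in Low after 3 days) = 0.3121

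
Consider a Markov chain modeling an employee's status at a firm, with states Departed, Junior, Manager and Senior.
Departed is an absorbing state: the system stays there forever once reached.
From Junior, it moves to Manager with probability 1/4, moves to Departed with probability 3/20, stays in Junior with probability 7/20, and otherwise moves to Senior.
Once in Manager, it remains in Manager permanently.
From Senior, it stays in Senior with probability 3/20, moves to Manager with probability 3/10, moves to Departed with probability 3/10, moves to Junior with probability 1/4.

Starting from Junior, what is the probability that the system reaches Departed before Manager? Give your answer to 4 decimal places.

0.4133

Let h(s) be the probability of absorption at Departed starting from transient state s. Then h(Departed) = 1 and h(Manager) = 0. By first-step analysis:
h(Junior) = 0.15·1 + 0.35·h(Junior) + 0.25·0 + 0.25·h(Senior)
h(Senior) = 0.3·1 + 0.25·h(Junior) + 0.3·0 + 0.15·h(Senior)
Solving: h(Junior) = 0.4133, h(Senior) = 0.4745.
Starting from Junior, the probability is 0.4133.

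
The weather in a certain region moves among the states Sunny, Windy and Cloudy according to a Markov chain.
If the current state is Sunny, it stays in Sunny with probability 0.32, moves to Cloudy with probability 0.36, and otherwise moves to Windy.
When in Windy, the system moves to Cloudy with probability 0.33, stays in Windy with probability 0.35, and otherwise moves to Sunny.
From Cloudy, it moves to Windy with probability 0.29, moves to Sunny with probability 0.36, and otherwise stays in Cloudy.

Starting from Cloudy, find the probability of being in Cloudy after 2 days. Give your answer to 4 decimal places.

Sum over the intermediate state after 1 day:
P = P(Cloudy→Sunny)·P(Sunny→Cloudy) + P(Cloudy→Windy)·P(Windy→Cloudy) + P(Cloudy→Cloudy)·P(Cloudy→Cloudy)
  = 0.36×0.36 + 0.29×0.33 + 0.35×0.35
  = 0.1296 + 0.0957 + 0.1225 = 0.3478

0.3478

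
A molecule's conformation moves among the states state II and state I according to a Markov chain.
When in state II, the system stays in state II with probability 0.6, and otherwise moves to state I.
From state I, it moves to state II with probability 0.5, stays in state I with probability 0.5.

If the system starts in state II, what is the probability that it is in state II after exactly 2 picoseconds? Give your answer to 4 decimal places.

0.5600

Sum over the intermediate state after 1 picosecond:
P = P(state II→state II)·P(state II→state II) + P(state II→state I)·P(state I→state II)
  = 0.6×0.6 + 0.4×0.5
  = 0.3600 + 0.2000 = 0.5600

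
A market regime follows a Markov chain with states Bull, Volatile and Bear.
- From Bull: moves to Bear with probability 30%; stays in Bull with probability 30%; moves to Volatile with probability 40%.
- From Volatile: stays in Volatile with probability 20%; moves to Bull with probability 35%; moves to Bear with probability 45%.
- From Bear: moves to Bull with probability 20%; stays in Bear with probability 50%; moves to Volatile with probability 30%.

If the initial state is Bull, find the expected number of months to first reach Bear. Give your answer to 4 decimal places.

2.8571

Let t(s) be the expected number of months to first reach Bear from state s, with t(Bear) = 0. Conditioning on the first month:
t(Bull) = 1 + 0.3·t(Bull) + 0.4·t(Volatile)
t(Volatile) = 1 + 0.35·t(Bull) + 0.2·t(Volatile)
Solving: t(Bull) = 2.8571, t(Volatile) = 2.5000.
Expected months from Bull to Bear: 2.8571.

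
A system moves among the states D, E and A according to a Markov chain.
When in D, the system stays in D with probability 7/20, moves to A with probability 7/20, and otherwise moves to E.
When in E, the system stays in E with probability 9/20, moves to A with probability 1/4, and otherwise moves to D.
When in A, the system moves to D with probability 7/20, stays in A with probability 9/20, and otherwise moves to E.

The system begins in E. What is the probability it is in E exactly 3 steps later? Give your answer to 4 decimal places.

0.3184

Propagate the distribution vector 3 steps from E.
After 0 steps: (0.0000, 1.0000, 0.0000)
After 1 step: (0.3000, 0.4500, 0.2500)
After 2 steps: (0.3275, 0.3425, 0.3300)
After 3 steps: (0.3329, 0.3184, 0.3488)
P(in E after 3 steps) = 0.3184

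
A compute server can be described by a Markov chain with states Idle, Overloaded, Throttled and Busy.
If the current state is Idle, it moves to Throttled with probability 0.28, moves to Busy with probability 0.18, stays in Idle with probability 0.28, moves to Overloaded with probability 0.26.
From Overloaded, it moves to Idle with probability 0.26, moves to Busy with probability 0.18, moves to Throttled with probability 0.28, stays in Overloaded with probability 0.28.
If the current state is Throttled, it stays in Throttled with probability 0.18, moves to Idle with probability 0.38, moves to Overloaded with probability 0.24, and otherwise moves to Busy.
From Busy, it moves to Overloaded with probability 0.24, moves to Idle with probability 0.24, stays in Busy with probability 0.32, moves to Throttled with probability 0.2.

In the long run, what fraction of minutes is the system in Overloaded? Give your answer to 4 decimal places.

0.2560

Let the stationary distribution be π with π = πP and π_1 + π_2 + π_3 + π_4 = 1.
π_1 = 0.28·π_1 + 0.26·π_2 + 0.38·π_3 + 0.24·π_4
π_2 = 0.26·π_1 + 0.28·π_2 + 0.24·π_3 + 0.24·π_4
π_3 = 0.28·π_1 + 0.28·π_2 + 0.18·π_3 + 0.2·π_4
Solving with the normalization constraint gives π = (0.2902, 0.2560, 0.2389, 0.2149).
So the stationary probability of Overloaded is 0.2560.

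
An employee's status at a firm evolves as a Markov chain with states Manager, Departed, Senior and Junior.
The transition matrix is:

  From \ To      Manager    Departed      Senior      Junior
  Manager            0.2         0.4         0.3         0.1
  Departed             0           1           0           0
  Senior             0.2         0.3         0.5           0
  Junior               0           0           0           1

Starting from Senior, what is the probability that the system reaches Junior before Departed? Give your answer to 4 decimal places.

Let h(s) be the probability of absorption at Junior starting from transient state s. Then h(Junior) = 1 and h(Departed) = 0. By first-step analysis:
h(Manager) = 0.2·h(Manager) + 0.4·0 + 0.3·h(Senior) + 0.1·1
h(Senior) = 0.2·h(Manager) + 0.3·0 + 0.5·h(Senior)
Solving: h(Manager) = 0.1471, h(Senior) = 0.0588.
Starting from Senior, the probability is 0.0588.

0.0588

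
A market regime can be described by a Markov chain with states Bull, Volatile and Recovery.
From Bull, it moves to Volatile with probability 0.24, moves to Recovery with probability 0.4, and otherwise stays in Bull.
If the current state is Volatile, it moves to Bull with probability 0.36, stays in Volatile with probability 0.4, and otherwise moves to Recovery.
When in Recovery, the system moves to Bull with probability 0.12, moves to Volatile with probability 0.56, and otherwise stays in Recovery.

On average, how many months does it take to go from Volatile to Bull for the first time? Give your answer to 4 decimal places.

Let t(s) be the expected number of months to first reach Bull from state s, with t(Bull) = 0. Conditioning on the first month:
t(Volatile) = 1 + 0.4·t(Volatile) + 0.24·t(Recovery)
t(Recovery) = 1 + 0.56·t(Volatile) + 0.32·t(Recovery)
Solving: t(Volatile) = 3.3626, t(Recovery) = 4.2398.
Expected months from Volatile to Bull: 3.3626.

3.3626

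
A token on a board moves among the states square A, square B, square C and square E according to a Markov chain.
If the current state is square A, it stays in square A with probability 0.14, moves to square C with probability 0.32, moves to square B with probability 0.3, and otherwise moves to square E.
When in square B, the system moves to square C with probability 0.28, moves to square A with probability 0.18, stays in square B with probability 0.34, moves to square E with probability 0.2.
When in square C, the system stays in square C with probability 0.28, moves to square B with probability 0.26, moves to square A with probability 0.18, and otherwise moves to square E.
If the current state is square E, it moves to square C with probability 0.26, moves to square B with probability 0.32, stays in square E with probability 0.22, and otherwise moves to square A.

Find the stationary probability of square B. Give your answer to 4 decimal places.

0.3056

Let the stationary distribution be π with π = πP and π_1 + π_2 + π_3 + π_4 = 1.
π_1 = 0.14·π_1 + 0.18·π_2 + 0.18·π_3 + 0.2·π_4
π_2 = 0.3·π_1 + 0.34·π_2 + 0.26·π_3 + 0.32·π_4
π_3 = 0.32·π_1 + 0.28·π_2 + 0.28·π_3 + 0.26·π_4
Solving with the normalization constraint gives π = (0.1776, 0.3056, 0.2824, 0.2344).
So the stationary probability of square B is 0.3056.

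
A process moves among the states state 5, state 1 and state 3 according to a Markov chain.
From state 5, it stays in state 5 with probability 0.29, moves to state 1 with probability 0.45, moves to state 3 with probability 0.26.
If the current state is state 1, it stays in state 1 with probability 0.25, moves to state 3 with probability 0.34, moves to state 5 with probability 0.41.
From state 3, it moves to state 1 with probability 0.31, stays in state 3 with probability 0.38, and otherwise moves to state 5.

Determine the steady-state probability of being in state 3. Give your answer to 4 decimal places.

Let the stationary distribution be π with π = πP and π_1 + π_2 + π_3 = 1.
π_1 = 0.29·π_1 + 0.41·π_2 + 0.31·π_3
π_2 = 0.45·π_1 + 0.25·π_2 + 0.31·π_3
Solving with the normalization constraint gives π = (0.3370, 0.3370, 0.3261).
So the stationary probability of state 3 is 0.3261.

0.3261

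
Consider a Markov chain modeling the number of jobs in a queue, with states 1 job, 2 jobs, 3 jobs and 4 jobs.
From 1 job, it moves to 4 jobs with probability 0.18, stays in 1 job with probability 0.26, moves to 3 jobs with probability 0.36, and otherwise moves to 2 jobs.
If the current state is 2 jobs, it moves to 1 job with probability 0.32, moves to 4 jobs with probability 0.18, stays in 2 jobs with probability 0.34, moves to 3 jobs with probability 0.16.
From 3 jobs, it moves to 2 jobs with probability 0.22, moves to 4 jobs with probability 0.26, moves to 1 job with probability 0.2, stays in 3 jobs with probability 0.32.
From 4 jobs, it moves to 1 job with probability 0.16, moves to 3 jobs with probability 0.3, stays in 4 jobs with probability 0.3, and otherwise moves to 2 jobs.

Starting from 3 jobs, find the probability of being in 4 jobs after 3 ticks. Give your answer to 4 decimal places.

Propagate the distribution vector 3 ticks from 3 jobs.
After 0 ticks: (0.0000, 0.0000, 1.0000, 0.0000)
After 1 tick: (0.2000, 0.2200, 0.3200, 0.2600)
After 2 ticks: (0.2280, 0.2476, 0.2876, 0.2368)
After 3 ticks: (0.2339, 0.2499, 0.2848, 0.2314)
P(in 4 jobs after 3 ticks) = 0.2314

0.2314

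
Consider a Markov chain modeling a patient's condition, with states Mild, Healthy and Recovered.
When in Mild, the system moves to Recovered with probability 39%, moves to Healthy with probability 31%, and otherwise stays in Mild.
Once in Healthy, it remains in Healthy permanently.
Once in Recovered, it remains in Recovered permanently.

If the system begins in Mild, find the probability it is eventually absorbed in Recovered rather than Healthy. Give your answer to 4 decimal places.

0.5571

Let h(s) be the probability of absorption at Recovered starting from transient state s. Then h(Recovered) = 1 and h(Healthy) = 0. By first-step analysis:
h(Mild) = 0.3·h(Mild) + 0.31·0 + 0.39·1
Solving: h(Mild) = 0.5571.
Starting from Mild, the probability is 0.5571.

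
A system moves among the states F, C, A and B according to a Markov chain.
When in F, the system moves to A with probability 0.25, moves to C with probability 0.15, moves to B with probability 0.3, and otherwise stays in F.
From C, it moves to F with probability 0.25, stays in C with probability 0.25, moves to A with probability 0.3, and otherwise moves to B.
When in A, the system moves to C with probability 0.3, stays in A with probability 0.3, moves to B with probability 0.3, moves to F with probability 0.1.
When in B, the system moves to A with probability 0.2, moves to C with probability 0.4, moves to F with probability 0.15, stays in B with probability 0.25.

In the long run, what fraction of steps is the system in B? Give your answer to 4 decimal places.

0.2588

Let the stationary distribution be π with π = πP and π_1 + π_2 + π_3 + π_4 = 1.
π_1 = 0.3·π_1 + 0.25·π_2 + 0.1·π_3 + 0.15·π_4
π_2 = 0.15·π_1 + 0.25·π_2 + 0.3·π_3 + 0.4·π_4
π_3 = 0.25·π_1 + 0.3·π_2 + 0.3·π_3 + 0.2·π_4
Solving with the normalization constraint gives π = (0.1942, 0.2826, 0.2644, 0.2588).
So the stationary probability of B is 0.2588.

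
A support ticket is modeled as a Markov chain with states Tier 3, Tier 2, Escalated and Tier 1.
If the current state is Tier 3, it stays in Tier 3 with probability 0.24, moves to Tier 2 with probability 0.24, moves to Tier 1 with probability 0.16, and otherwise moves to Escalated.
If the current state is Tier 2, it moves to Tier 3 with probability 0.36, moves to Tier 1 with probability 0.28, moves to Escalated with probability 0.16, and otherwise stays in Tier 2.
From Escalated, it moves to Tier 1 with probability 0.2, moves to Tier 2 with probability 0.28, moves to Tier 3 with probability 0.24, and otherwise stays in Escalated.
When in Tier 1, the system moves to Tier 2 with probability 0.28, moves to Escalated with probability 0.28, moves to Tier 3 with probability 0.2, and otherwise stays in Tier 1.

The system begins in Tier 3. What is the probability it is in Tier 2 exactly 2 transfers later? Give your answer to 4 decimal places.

Propagate the distribution vector 2 transfers from Tier 3.
After 0 transfers: (1.0000, 0.0000, 0.0000, 0.0000)
After 1 transfer: (0.2400, 0.2400, 0.3600, 0.1600)
After 2 transfers: (0.2624, 0.2512, 0.2704, 0.2160)
P(in Tier 2 after 2 transfers) = 0.2512

0.2512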